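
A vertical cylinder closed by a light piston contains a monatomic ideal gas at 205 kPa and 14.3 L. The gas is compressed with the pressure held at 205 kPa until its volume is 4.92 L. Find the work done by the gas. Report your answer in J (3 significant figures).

W ≈ -1920 J

Isobaric: W = P ΔV.
W = (205 kPa)(4.92 − 14.3 L) = (205)(-9.38) = -1923 J.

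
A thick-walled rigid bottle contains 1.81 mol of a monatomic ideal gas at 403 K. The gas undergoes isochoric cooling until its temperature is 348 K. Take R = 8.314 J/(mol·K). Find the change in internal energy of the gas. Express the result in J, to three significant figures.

Constant volume ⇒ W = 0, so Q = ΔU = nCᵥΔT with Cᵥ = 3R/2 = 12.47 J/(mol·K).
ΔU = (1.81)(12.47)(348 − 403) = -1241 J.

ΔU ≈ -1240 J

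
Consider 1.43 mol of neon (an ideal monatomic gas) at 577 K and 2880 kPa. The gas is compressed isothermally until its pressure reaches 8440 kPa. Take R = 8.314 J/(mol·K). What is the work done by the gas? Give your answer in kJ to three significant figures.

Isothermal process: W = nRT ln(V₂/V₁) = nRT ln(P₁/P₂).
W = (1.43)(8.314)(577) × ln(2880/8440)
  = 6860 × ln(0.3412) = 6860 × -1.075
W_by_gas = -7376 J.

W ≈ -7.38 kJ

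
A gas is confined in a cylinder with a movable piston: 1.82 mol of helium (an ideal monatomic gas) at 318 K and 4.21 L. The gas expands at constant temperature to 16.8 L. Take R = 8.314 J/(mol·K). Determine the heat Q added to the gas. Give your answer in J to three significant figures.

Isothermal ⇒ ΔU = 0, so Q = W = nRT ln(V₂/V₁).
Q = (1.82)(8.314)(318) ln(16.8/4.21) = 4812 × 1.384 = 6659 J.

Q ≈ 6660 J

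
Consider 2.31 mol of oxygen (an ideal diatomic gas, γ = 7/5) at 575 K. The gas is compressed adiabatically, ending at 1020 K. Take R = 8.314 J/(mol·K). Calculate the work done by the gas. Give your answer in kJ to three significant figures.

W ≈ -21.4 kJ

Adiabatic ⇒ Q = 0, so W_by = −ΔU = nCᵥ(T₁ − T₂).
Cᵥ = 5R/2 = 20.79 J/(mol·K).
W = (2.31)(20.79)(575 − 1020) = -21366 J.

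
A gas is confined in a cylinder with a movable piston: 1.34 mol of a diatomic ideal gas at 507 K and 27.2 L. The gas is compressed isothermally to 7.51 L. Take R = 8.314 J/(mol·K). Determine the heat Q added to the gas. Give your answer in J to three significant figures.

Q ≈ -7270 J

Isothermal ⇒ ΔU = 0, so Q = W = nRT ln(V₂/V₁).
Q = (1.34)(8.314)(507) ln(7.51/27.2) = 5648 × -1.287 = -7269 J.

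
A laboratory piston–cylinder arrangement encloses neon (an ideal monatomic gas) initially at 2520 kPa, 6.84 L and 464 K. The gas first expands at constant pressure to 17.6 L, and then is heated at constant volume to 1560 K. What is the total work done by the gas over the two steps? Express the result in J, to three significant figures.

W_total ≈ 27100 J

Step 1 (isobaric): W = PΔV = (2520 kPa)(17.6 − 6.84 L) = 27115 J.
Step 2 (isochoric): W = 0 (constant volume).
W_total = 27115 + 0 = 27115 J.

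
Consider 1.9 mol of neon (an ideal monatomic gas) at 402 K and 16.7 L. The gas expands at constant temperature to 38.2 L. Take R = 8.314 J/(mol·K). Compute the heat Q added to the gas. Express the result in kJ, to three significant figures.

Q ≈ 5.25 kJ

Isothermal ⇒ ΔU = 0, so Q = W = nRT ln(V₂/V₁).
Q = (1.9)(8.314)(402) ln(38.2/16.7) = 6350 × 0.8274 = 5254 J.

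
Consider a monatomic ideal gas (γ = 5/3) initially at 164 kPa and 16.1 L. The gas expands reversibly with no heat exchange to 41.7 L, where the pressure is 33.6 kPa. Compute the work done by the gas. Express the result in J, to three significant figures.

Adiabatic: W = (P₁V₁ − P₂V₂)/(γ − 1) with γ = 5/3.
P₁V₁ = 2640 J, P₂V₂ = 1401 J.
W = (2640 − 1401) / 0.6667 = 1859 J.

W ≈ 1860 J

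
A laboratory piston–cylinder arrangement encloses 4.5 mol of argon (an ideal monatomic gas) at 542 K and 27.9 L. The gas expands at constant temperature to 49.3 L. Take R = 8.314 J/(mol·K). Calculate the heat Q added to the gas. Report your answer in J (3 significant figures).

Q ≈ 11500 J

Isothermal ⇒ ΔU = 0, so Q = W = nRT ln(V₂/V₁).
Q = (4.5)(8.314)(542) ln(49.3/27.9) = 20278 × 0.5693 = 11544 J.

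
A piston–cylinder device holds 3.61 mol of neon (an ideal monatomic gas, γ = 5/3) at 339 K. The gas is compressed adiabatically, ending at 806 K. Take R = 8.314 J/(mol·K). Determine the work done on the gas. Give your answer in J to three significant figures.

W ≈ 21000 J

Adiabatic ⇒ Q = 0, so W_by = −ΔU = nCᵥ(T₁ − T₂).
Cᵥ = 3R/2 = 12.47 J/(mol·K).
W = (3.61)(12.47)(339 − 806) = -21024 J.
Work on gas = −W_by = 21024 J.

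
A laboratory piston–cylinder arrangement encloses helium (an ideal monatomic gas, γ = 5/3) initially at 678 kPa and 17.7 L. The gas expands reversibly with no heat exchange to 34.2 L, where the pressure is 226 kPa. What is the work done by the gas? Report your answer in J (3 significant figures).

W ≈ 6410 J

Adiabatic: W = (P₁V₁ − P₂V₂)/(γ − 1) with γ = 5/3.
P₁V₁ = 12001 J, P₂V₂ = 7729 J.
W = (12001 − 7729) / 0.6667 = 6407 J.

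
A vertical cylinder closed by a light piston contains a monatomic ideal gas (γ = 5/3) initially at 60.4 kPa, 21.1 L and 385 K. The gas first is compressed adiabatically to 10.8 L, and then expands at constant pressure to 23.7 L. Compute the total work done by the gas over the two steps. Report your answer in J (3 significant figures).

W_total ≈ 1300 J

Step 1 (adiabatic): W = (P₁V₁ − P₂V₂)/(γ−1) = (1274 − 1992)/0.667 = -1076 J.
After step 1: P = 184.4 kPa, V = 10.8 L, T = 601.7 K.
Step 2 (isobaric): W = PΔV = (184.4 kPa)(23.7 − 10.8 L) = 2379 J.
W_total = -1076 + 2379 = 1303 J.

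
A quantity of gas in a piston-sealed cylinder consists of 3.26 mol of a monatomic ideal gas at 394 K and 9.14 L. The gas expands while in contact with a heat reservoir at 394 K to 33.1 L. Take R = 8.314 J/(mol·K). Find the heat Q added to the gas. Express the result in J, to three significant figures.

Isothermal ⇒ ΔU = 0, so Q = W = nRT ln(V₂/V₁).
Q = (3.26)(8.314)(394) ln(33.1/9.14) = 10679 × 1.287 = 13742 J.

Q ≈ 13700 J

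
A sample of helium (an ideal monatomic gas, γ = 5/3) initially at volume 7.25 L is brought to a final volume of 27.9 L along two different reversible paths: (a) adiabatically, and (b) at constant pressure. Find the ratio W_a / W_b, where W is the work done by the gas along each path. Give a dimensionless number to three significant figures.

Path (a) adiabatic: W = P₁V₁(1 − (V₁/V₂)^(γ−1))/(γ−1) → W_a/(P₁V₁) = 0.8892.
Path (b) isobaric: W = P₁(V₂ − V₁) → W_b/(P₁V₁) = 2.848.
W_a / W_b = 0.8892 / 2.848 = 0.3122.

W_a / W_b ≈ 0.312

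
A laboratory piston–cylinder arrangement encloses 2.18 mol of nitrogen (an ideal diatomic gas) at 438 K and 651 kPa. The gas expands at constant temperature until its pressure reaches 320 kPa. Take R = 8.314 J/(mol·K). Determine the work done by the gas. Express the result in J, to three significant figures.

Isothermal process: W = nRT ln(V₂/V₁) = nRT ln(P₁/P₂).
W = (2.18)(8.314)(438) × ln(651/320)
  = 7939 × ln(2.034) = 7939 × 0.7102
W_by_gas = 5638 J.

W ≈ 5640 J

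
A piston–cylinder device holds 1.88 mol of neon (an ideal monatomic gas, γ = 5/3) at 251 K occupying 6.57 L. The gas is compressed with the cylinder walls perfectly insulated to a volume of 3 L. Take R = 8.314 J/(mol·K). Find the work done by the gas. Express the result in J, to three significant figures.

Adiabatic: TV^(γ−1) = const with γ = 5/3.
T₂ = T₁ (V₁/V₂)^(γ−1) = 251 × (6.57/3)^0.667 = 251 × 1.686 = 423.3 K.
W_by = nCᵥ(T₁ − T₂) = (1.88)(12.47)(251 − 423.3) = -4039 J.

W ≈ -4040 J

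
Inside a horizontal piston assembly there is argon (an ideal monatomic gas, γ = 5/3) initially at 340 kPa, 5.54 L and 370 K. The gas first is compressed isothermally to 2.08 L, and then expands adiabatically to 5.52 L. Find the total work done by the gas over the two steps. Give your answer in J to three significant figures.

Step 1 (isothermal): W = P₁V₁ ln(V₂/V₁) = (1884) ln(2.08/5.54) = -1845 J.
After step 1: P = 905.6 kPa, V = 2.08 L, T = 370 K.
Step 2 (adiabatic): W = (P₁V₁ − P₂V₂)/(γ−1) = (1884 − 982.7)/0.667 = 1351 J.
W_total = -1845 + 1351 = -493.8 J.

W_total ≈ -494 J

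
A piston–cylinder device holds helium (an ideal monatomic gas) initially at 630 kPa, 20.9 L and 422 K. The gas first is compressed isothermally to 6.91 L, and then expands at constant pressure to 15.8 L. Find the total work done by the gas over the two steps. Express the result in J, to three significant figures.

Step 1 (isothermal): W = P₁V₁ ln(V₂/V₁) = (13167) ln(6.91/20.9) = -14573 J.
After step 1: P = 1905 kPa, V = 6.91 L, T = 422 K.
Step 2 (isobaric): W = PΔV = (1905 kPa)(15.8 − 6.91 L) = 16940 J.
W_total = -14573 + 16940 = 2367 J.

W_total ≈ 2370 J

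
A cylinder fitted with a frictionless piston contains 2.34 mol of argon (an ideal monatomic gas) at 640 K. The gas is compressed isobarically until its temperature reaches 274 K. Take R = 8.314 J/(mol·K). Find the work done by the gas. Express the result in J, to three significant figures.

W ≈ -7120 J

Isobaric: W = P ΔV = nR ΔT.
W = (2.34)(8.314)(274 − 640) = -7120 J.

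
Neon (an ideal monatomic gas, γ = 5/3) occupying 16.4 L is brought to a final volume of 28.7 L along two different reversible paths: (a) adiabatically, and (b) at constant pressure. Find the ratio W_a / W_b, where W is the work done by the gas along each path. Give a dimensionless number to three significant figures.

W_a / W_b ≈ 0.623

Path (a) adiabatic: W = P₁V₁(1 − (V₁/V₂)^(γ−1))/(γ−1) → W_a/(P₁V₁) = 0.4671.
Path (b) isobaric: W = P₁(V₂ − V₁) → W_b/(P₁V₁) = 0.75.
W_a / W_b = 0.4671 / 0.75 = 0.6228.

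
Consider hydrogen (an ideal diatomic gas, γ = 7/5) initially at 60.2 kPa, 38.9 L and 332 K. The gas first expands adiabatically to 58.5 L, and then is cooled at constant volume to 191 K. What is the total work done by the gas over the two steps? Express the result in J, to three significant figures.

Step 1 (adiabatic): W = (P₁V₁ − P₂V₂)/(γ−1) = (2342 − 1989)/0.4 = 881.6 J.
Step 2 (isochoric): W = 0 (constant volume).
W_total = 881.6 + 0 = 881.6 J.

W_total ≈ 882 J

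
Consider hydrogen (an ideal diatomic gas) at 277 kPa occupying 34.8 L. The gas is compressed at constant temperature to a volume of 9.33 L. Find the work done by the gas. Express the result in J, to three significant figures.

Isothermal: W = nRT ln(V₂/V₁) = P₁V₁ ln(V₂/V₁).
P₁V₁ = (277 kPa)(34.8 L) = 9640 J.
W = 9640 × ln(9.33/34.8) = 9640 × -1.316
W_by_gas = -12689 J.

W ≈ -12700 J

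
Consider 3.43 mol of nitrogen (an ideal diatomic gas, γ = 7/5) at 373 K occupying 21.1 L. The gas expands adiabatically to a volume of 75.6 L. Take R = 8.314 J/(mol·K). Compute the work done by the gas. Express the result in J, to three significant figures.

Adiabatic: TV^(γ−1) = const with γ = 7/5.
T₂ = T₁ (V₁/V₂)^(γ−1) = 373 × (21.1/75.6)^0.4 = 373 × 0.6002 = 223.9 K.
W_by = nCᵥ(T₁ − T₂) = (3.43)(20.79)(373 − 223.9) = 10631 J.

W ≈ 10600 J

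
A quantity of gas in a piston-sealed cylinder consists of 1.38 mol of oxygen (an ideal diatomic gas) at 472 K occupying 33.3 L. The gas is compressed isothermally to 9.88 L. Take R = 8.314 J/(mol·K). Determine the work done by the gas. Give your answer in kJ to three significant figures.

Isothermal: W = nRT ln(V₂/V₁).
W = (1.38)(8.314)(472) × ln(9.88/33.3)
  = 5415 × -1.215
W_by_gas = -6580 J.

W ≈ -6.58 kJ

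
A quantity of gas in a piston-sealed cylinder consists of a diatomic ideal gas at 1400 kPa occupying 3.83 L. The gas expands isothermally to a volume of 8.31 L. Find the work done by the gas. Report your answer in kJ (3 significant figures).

Isothermal: W = nRT ln(V₂/V₁) = P₁V₁ ln(V₂/V₁).
P₁V₁ = (1400 kPa)(3.83 L) = 5362 J.
W = 5362 × ln(8.31/3.83) = 5362 × 0.7746
W_by_gas = 4153 J.

W ≈ 4.15 kJ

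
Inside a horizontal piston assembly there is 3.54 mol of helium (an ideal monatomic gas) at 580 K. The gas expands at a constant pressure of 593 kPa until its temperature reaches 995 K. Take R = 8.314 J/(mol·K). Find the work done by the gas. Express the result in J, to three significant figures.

W ≈ 12200 J

Isobaric: W = P ΔV = nR ΔT.
W = (3.54)(8.314)(995 − 580) = 12214 J.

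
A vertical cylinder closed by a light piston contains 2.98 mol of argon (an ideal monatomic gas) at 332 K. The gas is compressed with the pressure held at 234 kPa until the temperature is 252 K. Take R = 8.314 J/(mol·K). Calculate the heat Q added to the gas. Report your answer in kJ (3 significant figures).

Isobaric: W = nRΔT = (2.98)(8.314)(-80) = -1982 J.
ΔU = nCᵥΔT with Cᵥ = 3R/2: ΔU = (2.98)(12.47)(-80) = -2973 J.
Q = ΔU + W = -2973 − 1982 = -4955 J.

Q ≈ -4.96 kJ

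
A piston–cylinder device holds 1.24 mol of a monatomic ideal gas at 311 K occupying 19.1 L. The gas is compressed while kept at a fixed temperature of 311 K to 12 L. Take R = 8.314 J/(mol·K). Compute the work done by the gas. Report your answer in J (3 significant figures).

W ≈ -1490 J

Isothermal: W = nRT ln(V₂/V₁).
W = (1.24)(8.314)(311) × ln(12/19.1)
  = 3206 × -0.4648
W_by_gas = -1490 J.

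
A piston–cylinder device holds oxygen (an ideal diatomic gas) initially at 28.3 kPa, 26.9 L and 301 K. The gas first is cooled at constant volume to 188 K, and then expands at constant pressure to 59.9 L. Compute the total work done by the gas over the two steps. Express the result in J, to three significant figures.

W_total ≈ 583 J

Step 1 (isochoric): W = 0 (constant volume).
After step 1: P = 17.68 kPa (V unchanged).
Step 2 (isobaric): W = PΔV = (17.68 kPa)(59.9 − 26.9 L) = 583.3 J.
W_total = 0 + 583.3 = 583.3 J.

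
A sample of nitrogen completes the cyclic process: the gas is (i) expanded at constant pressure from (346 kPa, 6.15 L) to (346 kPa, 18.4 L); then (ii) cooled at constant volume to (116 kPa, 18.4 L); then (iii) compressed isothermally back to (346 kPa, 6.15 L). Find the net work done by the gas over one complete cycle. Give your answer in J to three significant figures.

Leg (i): W = PΔV = (346)(18.4 − 6.15) = 4238 J.
Leg (ii): W = 0.
Leg (iii): W = PᵢVᵢ ln(V_f/Vᵢ) = (2134) ln(6.15/18.4) = -2339 J.
W_net = 4238 − 2339 = 1899 J.

W_net ≈ 1900 J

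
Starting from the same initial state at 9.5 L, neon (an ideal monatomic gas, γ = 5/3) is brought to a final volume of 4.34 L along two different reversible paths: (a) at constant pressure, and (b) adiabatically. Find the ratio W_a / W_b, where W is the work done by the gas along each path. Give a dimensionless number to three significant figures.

Path (a) isobaric: W = P₁(V₂ − V₁) → W_a/(P₁V₁) = -0.5432.
Path (b) adiabatic: W = P₁V₁(1 − (V₁/V₂)^(γ−1))/(γ−1) → W_b/(P₁V₁) = -1.029.
W_a / W_b = -0.5432 / -1.029 = 0.528.

W_a / W_b ≈ 0.528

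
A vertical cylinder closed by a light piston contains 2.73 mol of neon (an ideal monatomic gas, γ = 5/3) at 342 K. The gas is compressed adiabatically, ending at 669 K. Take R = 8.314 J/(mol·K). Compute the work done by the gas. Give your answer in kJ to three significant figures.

W ≈ -11.1 kJ

Adiabatic ⇒ Q = 0, so W_by = −ΔU = nCᵥ(T₁ − T₂).
Cᵥ = 3R/2 = 12.47 J/(mol·K).
W = (2.73)(12.47)(342 − 669) = -11133 J.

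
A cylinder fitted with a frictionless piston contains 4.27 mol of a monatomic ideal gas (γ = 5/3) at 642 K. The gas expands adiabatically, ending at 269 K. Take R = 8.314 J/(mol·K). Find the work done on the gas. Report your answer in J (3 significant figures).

Adiabatic ⇒ Q = 0, so W_by = −ΔU = nCᵥ(T₁ − T₂).
Cᵥ = 3R/2 = 12.47 J/(mol·K).
W = (4.27)(12.47)(642 − 269) = 19863 J.
Work on gas = −W_by = -19863 J.

W ≈ -19900 J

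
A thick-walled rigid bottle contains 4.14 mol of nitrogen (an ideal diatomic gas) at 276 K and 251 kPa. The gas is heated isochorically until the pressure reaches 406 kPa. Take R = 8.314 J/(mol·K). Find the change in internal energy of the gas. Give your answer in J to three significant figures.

ΔU ≈ 14700 J

Constant volume ⇒ W = 0, so Q = ΔU = nCᵥΔT with Cᵥ = 5R/2 = 20.79 J/(mol·K).
At constant V, T₂/T₁ = P₂/P₁ ⇒ ΔT = T₁(P₂/P₁ − 1) = 276·(406/251 − 1) = 170.4 K.
ΔU = (4.14)(20.79)(170.4) = 14666 J.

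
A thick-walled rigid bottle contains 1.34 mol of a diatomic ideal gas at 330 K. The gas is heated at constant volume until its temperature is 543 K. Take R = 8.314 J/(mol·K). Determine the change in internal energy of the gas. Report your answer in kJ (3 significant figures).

ΔU ≈ 5.93 kJ

Constant volume ⇒ W = 0, so Q = ΔU = nCᵥΔT with Cᵥ = 5R/2 = 20.79 J/(mol·K).
ΔU = (1.34)(20.79)(543 − 330) = 5932 J.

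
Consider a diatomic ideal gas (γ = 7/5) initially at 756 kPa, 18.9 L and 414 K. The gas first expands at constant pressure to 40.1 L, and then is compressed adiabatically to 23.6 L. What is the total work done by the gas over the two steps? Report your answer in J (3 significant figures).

W_total ≈ -1880 J

Step 1 (isobaric): W = PΔV = (756 kPa)(40.1 − 18.9 L) = 16027 J.
After step 1: P = 756 kPa, V = 40.1 L, T = 878.4 K.
Step 2 (adiabatic): W = (P₁V₁ − P₂V₂)/(γ−1) = (30316 − 37477)/0.4 = -17902 J.
W_total = 16027 − 17902 = -1875 J.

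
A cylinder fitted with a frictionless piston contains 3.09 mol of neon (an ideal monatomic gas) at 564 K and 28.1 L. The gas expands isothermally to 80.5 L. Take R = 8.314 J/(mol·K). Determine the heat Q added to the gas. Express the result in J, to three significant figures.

Isothermal ⇒ ΔU = 0, so Q = W = nRT ln(V₂/V₁).
Q = (3.09)(8.314)(564) ln(80.5/28.1) = 14489 × 1.052 = 15250 J.

Q ≈ 15200 J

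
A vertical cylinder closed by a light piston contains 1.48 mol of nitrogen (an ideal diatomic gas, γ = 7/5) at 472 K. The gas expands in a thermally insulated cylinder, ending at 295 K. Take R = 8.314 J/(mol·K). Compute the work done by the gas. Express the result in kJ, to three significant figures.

W ≈ 5.44 kJ

Adiabatic ⇒ Q = 0, so W_by = −ΔU = nCᵥ(T₁ − T₂).
Cᵥ = 5R/2 = 20.79 J/(mol·K).
W = (1.48)(20.79)(472 − 295) = 5445 J.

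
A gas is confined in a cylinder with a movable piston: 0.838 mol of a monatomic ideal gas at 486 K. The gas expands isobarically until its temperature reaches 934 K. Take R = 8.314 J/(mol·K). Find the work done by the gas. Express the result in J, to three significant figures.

W ≈ 3120 J

Isobaric: W = P ΔV = nR ΔT.
W = (0.838)(8.314)(934 − 486) = 3121 J.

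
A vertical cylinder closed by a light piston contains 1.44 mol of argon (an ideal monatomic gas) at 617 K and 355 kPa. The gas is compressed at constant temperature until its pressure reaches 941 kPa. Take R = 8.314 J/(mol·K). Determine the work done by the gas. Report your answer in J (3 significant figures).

W ≈ -7200 J

Isothermal process: W = nRT ln(V₂/V₁) = nRT ln(P₁/P₂).
W = (1.44)(8.314)(617) × ln(355/941)
  = 7387 × ln(0.3773) = 7387 × -0.9748
W_by_gas = -7201 J.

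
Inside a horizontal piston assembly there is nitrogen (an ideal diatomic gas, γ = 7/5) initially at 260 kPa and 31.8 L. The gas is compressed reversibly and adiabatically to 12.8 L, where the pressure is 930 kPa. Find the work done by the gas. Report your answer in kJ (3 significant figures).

Adiabatic: W = (P₁V₁ − P₂V₂)/(γ − 1) with γ = 7/5.
P₁V₁ = 8268 J, P₂V₂ = 11904 J.
W = (8268 − 11904) / 0.4 = -9090 J.

W ≈ -9.09 kJ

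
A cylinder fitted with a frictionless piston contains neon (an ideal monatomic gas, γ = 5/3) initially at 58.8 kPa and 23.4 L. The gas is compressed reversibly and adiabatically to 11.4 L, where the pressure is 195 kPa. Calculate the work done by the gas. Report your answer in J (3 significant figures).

Adiabatic: W = (P₁V₁ − P₂V₂)/(γ − 1) with γ = 5/3.
P₁V₁ = 1376 J, P₂V₂ = 2223 J.
W = (1376 − 2223) / 0.6667 = -1271 J.

W ≈ -1270 J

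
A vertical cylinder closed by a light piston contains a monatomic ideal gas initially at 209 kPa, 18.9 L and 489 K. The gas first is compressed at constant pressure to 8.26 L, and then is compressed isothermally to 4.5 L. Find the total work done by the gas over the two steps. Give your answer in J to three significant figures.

W_total ≈ -3270 J

Step 1 (isobaric): W = PΔV = (209 kPa)(8.26 − 18.9 L) = -2224 J.
After step 1: P = 209 kPa, V = 8.26 L, T = 213.7 K.
Step 2 (isothermal): W = P₁V₁ ln(V₂/V₁) = (1726) ln(4.5/8.26) = -1048 J.
W_total = -2224 − 1048 = -3272 J.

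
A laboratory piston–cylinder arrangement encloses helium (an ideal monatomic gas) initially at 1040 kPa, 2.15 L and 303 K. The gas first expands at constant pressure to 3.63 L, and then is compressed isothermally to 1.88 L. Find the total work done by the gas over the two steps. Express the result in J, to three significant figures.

Step 1 (isobaric): W = PΔV = (1040 kPa)(3.63 − 2.15 L) = 1539 J.
After step 1: P = 1040 kPa, V = 3.63 L, T = 511.6 K.
Step 2 (isothermal): W = P₁V₁ ln(V₂/V₁) = (3775) ln(1.88/3.63) = -2484 J.
W_total = 1539 − 2484 = -944.7 J.

W_total ≈ -945 J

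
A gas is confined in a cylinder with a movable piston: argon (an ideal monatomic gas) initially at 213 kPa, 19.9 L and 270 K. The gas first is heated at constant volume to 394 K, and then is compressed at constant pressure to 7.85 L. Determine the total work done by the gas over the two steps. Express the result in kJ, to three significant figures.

W_total ≈ -3.75 kJ

Step 1 (isochoric): W = 0 (constant volume).
After step 1: P = 310.8 kPa (V unchanged).
Step 2 (isobaric): W = PΔV = (310.8 kPa)(7.85 − 19.9 L) = -3745 J.
W_total = 0 − 3745 = -3745 J.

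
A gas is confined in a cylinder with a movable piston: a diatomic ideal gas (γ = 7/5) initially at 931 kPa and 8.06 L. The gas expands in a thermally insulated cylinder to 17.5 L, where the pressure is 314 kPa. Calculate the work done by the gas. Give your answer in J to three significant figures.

W ≈ 5020 J

Adiabatic: W = (P₁V₁ − P₂V₂)/(γ − 1) with γ = 7/5.
P₁V₁ = 7504 J, P₂V₂ = 5495 J.
W = (7504 − 5495) / 0.4 = 5022 J.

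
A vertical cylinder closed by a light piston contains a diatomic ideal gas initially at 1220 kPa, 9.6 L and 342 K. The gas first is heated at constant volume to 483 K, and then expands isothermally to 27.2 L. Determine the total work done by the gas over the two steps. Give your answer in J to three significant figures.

W_total ≈ 17200 J

Step 1 (isochoric): W = 0 (constant volume).
After step 1: P = 1723 kPa (V unchanged).
Step 2 (isothermal): W = P₁V₁ ln(V₂/V₁) = (16541) ln(27.2/9.6) = 17226 J.
W_total = 0 + 17226 = 17226 J.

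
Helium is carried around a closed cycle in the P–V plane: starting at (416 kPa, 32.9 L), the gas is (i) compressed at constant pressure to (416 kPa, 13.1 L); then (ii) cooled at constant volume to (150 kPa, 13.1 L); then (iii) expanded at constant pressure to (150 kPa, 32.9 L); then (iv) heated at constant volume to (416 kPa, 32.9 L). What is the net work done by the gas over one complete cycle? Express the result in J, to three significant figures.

Constant-volume legs do no work.
W(i) = (416)(13.1 − 32.9) = -8237 J; W(iii) = (150)(32.9 − 13.1) = 2970 J.
W_net = -8237 + 2970 = -5267 J (the counter-clockwise enclosed area).

W_net ≈ -5270 J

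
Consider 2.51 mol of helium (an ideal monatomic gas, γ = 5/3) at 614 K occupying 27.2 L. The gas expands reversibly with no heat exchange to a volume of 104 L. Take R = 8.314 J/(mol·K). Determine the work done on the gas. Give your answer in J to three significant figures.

W ≈ -11400 J

Adiabatic: TV^(γ−1) = const with γ = 5/3.
T₂ = T₁ (V₁/V₂)^(γ−1) = 614 × (27.2/104)^0.667 = 614 × 0.409 = 251.1 K.
W_by = nCᵥ(T₁ − T₂) = (2.51)(12.47)(614 − 251.1) = 11359 J.
Work on gas = −W_by = -11359 J.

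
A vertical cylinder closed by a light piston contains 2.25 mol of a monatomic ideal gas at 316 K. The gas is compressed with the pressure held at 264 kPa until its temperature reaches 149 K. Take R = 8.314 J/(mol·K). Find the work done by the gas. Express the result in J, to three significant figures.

Isobaric: W = P ΔV = nR ΔT.
W = (2.25)(8.314)(149 − 316) = -3124 J.

W ≈ -3120 J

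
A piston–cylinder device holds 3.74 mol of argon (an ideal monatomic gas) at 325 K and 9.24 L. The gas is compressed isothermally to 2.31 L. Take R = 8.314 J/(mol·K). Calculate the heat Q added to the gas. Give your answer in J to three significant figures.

Q ≈ -14000 J

Isothermal ⇒ ΔU = 0, so Q = W = nRT ln(V₂/V₁).
Q = (3.74)(8.314)(325) ln(2.31/9.24) = 10106 × -1.386 = -14009 J.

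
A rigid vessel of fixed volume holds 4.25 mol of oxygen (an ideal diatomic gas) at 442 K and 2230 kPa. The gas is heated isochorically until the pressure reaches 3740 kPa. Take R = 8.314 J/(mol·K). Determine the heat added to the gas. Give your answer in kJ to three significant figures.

Constant volume ⇒ W = 0, so Q = ΔU = nCᵥΔT with Cᵥ = 5R/2 = 20.79 J/(mol·K).
At constant V, T₂/T₁ = P₂/P₁ ⇒ ΔT = T₁(P₂/P₁ − 1) = 442·(3740/2230 − 1) = 299.3 K.
ΔU = (4.25)(20.79)(299.3) = 26438 J.

Q ≈ 26.4 kJ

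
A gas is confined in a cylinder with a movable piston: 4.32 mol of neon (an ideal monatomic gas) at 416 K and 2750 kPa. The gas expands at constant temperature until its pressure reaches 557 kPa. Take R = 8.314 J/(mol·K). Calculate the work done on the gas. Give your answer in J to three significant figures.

W ≈ -23900 J

Isothermal process: W = nRT ln(V₂/V₁) = nRT ln(P₁/P₂).
W = (4.32)(8.314)(416) × ln(2750/557)
  = 14941 × ln(4.937) = 14941 × 1.597
W_by_gas = 23858 J; work on gas = −W_by = -23858 J.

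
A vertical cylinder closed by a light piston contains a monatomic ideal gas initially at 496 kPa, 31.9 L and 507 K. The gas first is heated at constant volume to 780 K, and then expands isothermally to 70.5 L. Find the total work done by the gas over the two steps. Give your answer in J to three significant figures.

W_total ≈ 19300 J

Step 1 (isochoric): W = 0 (constant volume).
After step 1: P = 763.1 kPa (V unchanged).
Step 2 (isothermal): W = P₁V₁ ln(V₂/V₁) = (24342) ln(70.5/31.9) = 19303 J.
W_total = 0 + 19303 = 19303 J.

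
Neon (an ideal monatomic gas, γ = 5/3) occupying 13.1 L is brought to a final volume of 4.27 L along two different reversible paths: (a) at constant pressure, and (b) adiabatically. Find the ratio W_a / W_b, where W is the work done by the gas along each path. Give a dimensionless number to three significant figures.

W_a / W_b ≈ 0.404

Path (a) isobaric: W = P₁(V₂ − V₁) → W_a/(P₁V₁) = -0.674.
Path (b) adiabatic: W = P₁V₁(1 − (V₁/V₂)^(γ−1))/(γ−1) → W_b/(P₁V₁) = -1.667.
W_a / W_b = -0.674 / -1.667 = 0.4043.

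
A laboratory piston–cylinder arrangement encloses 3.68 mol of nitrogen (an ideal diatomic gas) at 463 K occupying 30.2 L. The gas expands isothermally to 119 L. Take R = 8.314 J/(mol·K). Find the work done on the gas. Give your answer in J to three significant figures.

Isothermal: W = nRT ln(V₂/V₁).
W = (3.68)(8.314)(463) × ln(119/30.2)
  = 14166 × 1.371
W_by_gas = 19425 J; work on gas = −W_by = -19425 J.

W ≈ -19400 J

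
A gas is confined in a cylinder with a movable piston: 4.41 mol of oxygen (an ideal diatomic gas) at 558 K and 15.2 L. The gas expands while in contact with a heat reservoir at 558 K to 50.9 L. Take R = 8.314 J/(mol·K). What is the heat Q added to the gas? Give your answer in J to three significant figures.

Isothermal ⇒ ΔU = 0, so Q = W = nRT ln(V₂/V₁).
Q = (4.41)(8.314)(558) ln(50.9/15.2) = 20459 × 1.209 = 24726 J.

Q ≈ 24700 J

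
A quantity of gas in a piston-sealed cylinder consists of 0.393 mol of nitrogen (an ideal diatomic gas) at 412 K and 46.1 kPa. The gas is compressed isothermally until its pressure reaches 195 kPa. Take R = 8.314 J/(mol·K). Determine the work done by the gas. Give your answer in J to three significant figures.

W ≈ -1940 J

Isothermal process: W = nRT ln(V₂/V₁) = nRT ln(P₁/P₂).
W = (0.393)(8.314)(412) × ln(46.1/195)
  = 1346 × ln(0.2364) = 1346 × -1.442
W_by_gas = -1941 J.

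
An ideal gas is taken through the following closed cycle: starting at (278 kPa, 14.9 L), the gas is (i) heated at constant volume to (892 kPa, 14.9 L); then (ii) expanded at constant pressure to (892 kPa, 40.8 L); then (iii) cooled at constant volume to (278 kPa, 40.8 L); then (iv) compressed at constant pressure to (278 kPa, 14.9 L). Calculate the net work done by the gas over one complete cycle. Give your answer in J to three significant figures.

Constant-volume legs do no work.
W(ii) = (892)(40.8 − 14.9) = 23103 J; W(iv) = (278)(14.9 − 40.8) = -7200 J.
W_net = 23103 − 7200 = 15903 J (the clockwise enclosed area).

W_net ≈ 15900 J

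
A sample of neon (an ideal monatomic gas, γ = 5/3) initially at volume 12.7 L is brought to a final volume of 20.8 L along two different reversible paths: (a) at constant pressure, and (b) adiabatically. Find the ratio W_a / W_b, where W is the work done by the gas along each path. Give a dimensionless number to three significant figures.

W_a / W_b ≈ 1.52

Path (a) isobaric: W = P₁(V₂ − V₁) → W_a/(P₁V₁) = 0.6378.
Path (b) adiabatic: W = P₁V₁(1 − (V₁/V₂)^(γ−1))/(γ−1) → W_b/(P₁V₁) = 0.4204.
W_a / W_b = 0.6378 / 0.4204 = 1.517.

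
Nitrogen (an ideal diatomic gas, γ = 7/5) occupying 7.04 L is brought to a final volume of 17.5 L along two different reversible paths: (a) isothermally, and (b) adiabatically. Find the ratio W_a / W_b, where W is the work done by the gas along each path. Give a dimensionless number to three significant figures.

W_a / W_b ≈ 1.19

Path (a) isothermal: W = P₁V₁ ln(V₂/V₁) → W_a/(P₁V₁) = 0.9106.
Path (b) adiabatic: W = P₁V₁(1 − (V₁/V₂)^(γ−1))/(γ−1) → W_b/(P₁V₁) = 0.7632.
W_a / W_b = 0.9106 / 0.7632 = 1.193.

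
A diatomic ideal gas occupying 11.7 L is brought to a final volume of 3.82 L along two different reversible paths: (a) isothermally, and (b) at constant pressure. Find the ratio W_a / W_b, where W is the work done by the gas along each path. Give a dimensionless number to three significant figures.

W_a / W_b ≈ 1.66

Path (a) isothermal: W = P₁V₁ ln(V₂/V₁) → W_a/(P₁V₁) = -1.119.
Path (b) isobaric: W = P₁(V₂ − V₁) → W_b/(P₁V₁) = -0.6735.
W_a / W_b = -1.119 / -0.6735 = 1.662.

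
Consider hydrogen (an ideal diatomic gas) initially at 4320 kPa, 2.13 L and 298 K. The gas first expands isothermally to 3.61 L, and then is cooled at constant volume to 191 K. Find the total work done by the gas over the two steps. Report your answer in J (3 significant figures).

W_total ≈ 4850 J

Step 1 (isothermal): W = P₁V₁ ln(V₂/V₁) = (9202) ln(3.61/2.13) = 4855 J.
Step 2 (isochoric): W = 0 (constant volume).
W_total = 4855 + 0 = 4855 J.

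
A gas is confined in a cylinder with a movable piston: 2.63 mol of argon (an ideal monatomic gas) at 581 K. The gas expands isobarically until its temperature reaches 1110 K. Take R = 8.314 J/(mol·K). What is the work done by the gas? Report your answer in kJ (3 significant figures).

W ≈ 11.6 kJ

Isobaric: W = P ΔV = nR ΔT.
W = (2.63)(8.314)(1110 − 581) = 11567 J.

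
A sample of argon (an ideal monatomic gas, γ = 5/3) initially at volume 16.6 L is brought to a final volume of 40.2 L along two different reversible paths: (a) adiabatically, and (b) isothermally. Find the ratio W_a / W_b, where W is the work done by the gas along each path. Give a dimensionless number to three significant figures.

Path (a) adiabatic: W = P₁V₁(1 − (V₁/V₂)^(γ−1))/(γ−1) → W_a/(P₁V₁) = 0.6682.
Path (b) isothermal: W = P₁V₁ ln(V₂/V₁) → W_b/(P₁V₁) = 0.8845.
W_a / W_b = 0.6682 / 0.8845 = 0.7555.

W_a / W_b ≈ 0.755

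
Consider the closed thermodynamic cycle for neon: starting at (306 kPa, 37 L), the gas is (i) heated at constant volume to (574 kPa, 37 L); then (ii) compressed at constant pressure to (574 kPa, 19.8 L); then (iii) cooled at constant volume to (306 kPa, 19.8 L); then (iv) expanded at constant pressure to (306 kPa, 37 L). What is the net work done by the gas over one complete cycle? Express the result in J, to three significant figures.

W_net ≈ -4610 J

Constant-volume legs do no work.
W(ii) = (574)(19.8 − 37) = -9873 J; W(iv) = (306)(37 − 19.8) = 5263 J.
W_net = -9873 + 5263 = -4610 J (the counter-clockwise enclosed area).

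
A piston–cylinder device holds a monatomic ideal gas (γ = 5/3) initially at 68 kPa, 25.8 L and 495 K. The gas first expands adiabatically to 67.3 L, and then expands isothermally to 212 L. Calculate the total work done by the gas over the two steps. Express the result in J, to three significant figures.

Step 1 (adiabatic): W = (P₁V₁ − P₂V₂)/(γ−1) = (1754 − 925.8)/0.667 = 1243 J.
After step 1: P = 13.76 kPa, V = 67.3 L, T = 261.2 K.
Step 2 (isothermal): W = P₁V₁ ln(V₂/V₁) = (925.8) ln(212/67.3) = 1062 J.
W_total = 1243 + 1062 = 2305 J.

W_total ≈ 2310 J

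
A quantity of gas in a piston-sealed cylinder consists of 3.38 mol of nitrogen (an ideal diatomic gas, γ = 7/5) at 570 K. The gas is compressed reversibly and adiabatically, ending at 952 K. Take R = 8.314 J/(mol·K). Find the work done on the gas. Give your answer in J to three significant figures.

W ≈ 26800 J

Adiabatic ⇒ Q = 0, so W_by = −ΔU = nCᵥ(T₁ − T₂).
Cᵥ = 5R/2 = 20.79 J/(mol·K).
W = (3.38)(20.79)(570 − 952) = -26837 J.
Work on gas = −W_by = 26837 J.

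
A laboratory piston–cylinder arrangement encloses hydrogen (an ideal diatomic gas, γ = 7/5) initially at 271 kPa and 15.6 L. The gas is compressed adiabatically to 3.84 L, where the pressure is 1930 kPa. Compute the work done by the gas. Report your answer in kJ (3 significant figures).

Adiabatic: W = (P₁V₁ − P₂V₂)/(γ − 1) with γ = 7/5.
P₁V₁ = 4228 J, P₂V₂ = 7411 J.
W = (4228 − 7411) / 0.4 = -7959 J.

W ≈ -7.96 kJ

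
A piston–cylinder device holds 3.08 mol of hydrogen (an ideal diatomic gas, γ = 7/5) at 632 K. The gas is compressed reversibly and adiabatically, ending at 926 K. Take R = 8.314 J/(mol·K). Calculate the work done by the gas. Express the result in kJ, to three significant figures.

Adiabatic ⇒ Q = 0, so W_by = −ΔU = nCᵥ(T₁ − T₂).
Cᵥ = 5R/2 = 20.79 J/(mol·K).
W = (3.08)(20.79)(632 − 926) = -18821 J.

W ≈ -18.8 kJ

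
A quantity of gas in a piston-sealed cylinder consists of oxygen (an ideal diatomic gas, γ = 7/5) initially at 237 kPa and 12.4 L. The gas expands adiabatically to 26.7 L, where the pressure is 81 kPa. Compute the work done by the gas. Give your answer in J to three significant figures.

W ≈ 1940 J

Adiabatic: W = (P₁V₁ − P₂V₂)/(γ − 1) with γ = 7/5.
P₁V₁ = 2939 J, P₂V₂ = 2163 J.
W = (2939 − 2163) / 0.4 = 1940 J.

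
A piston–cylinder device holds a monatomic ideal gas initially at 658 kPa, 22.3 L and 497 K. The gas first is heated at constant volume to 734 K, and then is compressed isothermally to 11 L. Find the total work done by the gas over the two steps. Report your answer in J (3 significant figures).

W_total ≈ -15300 J

Step 1 (isochoric): W = 0 (constant volume).
After step 1: P = 971.8 kPa (V unchanged).
Step 2 (isothermal): W = P₁V₁ ln(V₂/V₁) = (21671) ln(11/22.3) = -15314 J.
W_total = 0 − 15314 = -15314 J.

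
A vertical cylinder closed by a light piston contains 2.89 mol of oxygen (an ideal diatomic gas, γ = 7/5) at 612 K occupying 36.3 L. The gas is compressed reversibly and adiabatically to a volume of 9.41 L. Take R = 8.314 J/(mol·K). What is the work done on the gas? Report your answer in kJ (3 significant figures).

Adiabatic: TV^(γ−1) = const with γ = 7/5.
T₂ = T₁ (V₁/V₂)^(γ−1) = 612 × (36.3/9.41)^0.4 = 612 × 1.716 = 1050 K.
W_by = nCᵥ(T₁ − T₂) = (2.89)(20.79)(612 − 1050) = -26323 J.
Work on gas = −W_by = 26323 J.

W ≈ 26.3 kJ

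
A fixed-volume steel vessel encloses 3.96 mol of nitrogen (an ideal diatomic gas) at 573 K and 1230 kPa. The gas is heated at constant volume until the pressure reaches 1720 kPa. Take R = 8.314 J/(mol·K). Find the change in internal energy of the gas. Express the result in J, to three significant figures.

ΔU ≈ 18800 J

Constant volume ⇒ W = 0, so Q = ΔU = nCᵥΔT with Cᵥ = 5R/2 = 20.79 J/(mol·K).
At constant V, T₂/T₁ = P₂/P₁ ⇒ ΔT = T₁(P₂/P₁ − 1) = 573·(1720/1230 − 1) = 228.3 K.
ΔU = (3.96)(20.79)(228.3) = 18788 J.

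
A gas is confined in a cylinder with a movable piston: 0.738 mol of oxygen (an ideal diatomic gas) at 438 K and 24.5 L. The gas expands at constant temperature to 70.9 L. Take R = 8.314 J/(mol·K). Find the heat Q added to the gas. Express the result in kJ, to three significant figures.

Isothermal ⇒ ΔU = 0, so Q = W = nRT ln(V₂/V₁).
Q = (0.738)(8.314)(438) ln(70.9/24.5) = 2687 × 1.063 = 2856 J.

Q ≈ 2.86 kJ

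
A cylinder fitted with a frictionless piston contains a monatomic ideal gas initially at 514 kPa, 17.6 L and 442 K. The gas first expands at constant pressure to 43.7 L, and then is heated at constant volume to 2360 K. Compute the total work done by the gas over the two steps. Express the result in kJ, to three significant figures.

W_total ≈ 13.4 kJ

Step 1 (isobaric): W = PΔV = (514 kPa)(43.7 − 17.6 L) = 13415 J.
Step 2 (isochoric): W = 0 (constant volume).
W_total = 13415 + 0 = 13415 J.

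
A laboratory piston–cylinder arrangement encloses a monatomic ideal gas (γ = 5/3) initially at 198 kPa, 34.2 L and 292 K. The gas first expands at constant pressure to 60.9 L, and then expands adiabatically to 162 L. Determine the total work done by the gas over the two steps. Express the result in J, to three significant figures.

Step 1 (isobaric): W = PΔV = (198 kPa)(60.9 − 34.2 L) = 5287 J.
After step 1: P = 198 kPa, V = 60.9 L, T = 520 K.
Step 2 (adiabatic): W = (P₁V₁ − P₂V₂)/(γ−1) = (12058 − 6281)/0.667 = 8666 J.
W_total = 5287 + 8666 = 13953 J.

W_total ≈ 14000 J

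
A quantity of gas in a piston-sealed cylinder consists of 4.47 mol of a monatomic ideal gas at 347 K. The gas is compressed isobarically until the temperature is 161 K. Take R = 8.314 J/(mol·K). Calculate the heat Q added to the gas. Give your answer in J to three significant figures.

Isobaric: W = nRΔT = (4.47)(8.314)(-186) = -6912 J.
ΔU = nCᵥΔT with Cᵥ = 3R/2: ΔU = (4.47)(12.47)(-186) = -10369 J.
Q = ΔU + W = -10369 − 6912 = -17281 J.

Q ≈ -17300 J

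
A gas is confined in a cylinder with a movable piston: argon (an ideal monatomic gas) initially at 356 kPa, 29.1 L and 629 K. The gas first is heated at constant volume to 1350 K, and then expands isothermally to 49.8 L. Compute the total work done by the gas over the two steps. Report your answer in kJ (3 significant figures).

Step 1 (isochoric): W = 0 (constant volume).
After step 1: P = 764.1 kPa (V unchanged).
Step 2 (isothermal): W = P₁V₁ ln(V₂/V₁) = (22234) ln(49.8/29.1) = 11946 J.
W_total = 0 + 11946 = 11946 J.

W_total ≈ 11.9 kJ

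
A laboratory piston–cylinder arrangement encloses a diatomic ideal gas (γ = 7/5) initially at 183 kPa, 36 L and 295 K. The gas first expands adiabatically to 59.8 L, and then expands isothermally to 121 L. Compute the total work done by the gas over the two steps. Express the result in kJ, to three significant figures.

W_total ≈ 6.82 kJ

Step 1 (adiabatic): W = (P₁V₁ − P₂V₂)/(γ−1) = (6588 − 5378)/0.4 = 3026 J.
After step 1: P = 89.93 kPa, V = 59.8 L, T = 240.8 K.
Step 2 (isothermal): W = P₁V₁ ln(V₂/V₁) = (5378) ln(121/59.8) = 3790 J.
W_total = 3026 + 3790 = 6816 J.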